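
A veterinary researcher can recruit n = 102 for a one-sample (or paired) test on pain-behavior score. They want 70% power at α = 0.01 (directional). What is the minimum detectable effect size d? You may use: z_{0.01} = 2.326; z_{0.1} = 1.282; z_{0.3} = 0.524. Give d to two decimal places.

d_min ≈ 0.28

For a single sample (or paired design) of n = 102: d_min = (z_{α} + z_β)/√n.
z-sum = 2.326 + 0.524 = 2.850.
d_min = 2.850 / √102 = 2.850 / 10.100 = 0.282.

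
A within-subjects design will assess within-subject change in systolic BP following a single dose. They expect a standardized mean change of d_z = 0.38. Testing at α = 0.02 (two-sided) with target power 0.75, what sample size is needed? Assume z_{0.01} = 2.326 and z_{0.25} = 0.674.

n = 63 pairs

For a paired (one-sample on differences) test: n = ((z_{α/2} + z_β) / d)².
z_{α/2} + z_β = 2.326 + 0.674 = 3.000.
n = (3.000 / 0.38)² = 7.895² = 62.33.
Round up.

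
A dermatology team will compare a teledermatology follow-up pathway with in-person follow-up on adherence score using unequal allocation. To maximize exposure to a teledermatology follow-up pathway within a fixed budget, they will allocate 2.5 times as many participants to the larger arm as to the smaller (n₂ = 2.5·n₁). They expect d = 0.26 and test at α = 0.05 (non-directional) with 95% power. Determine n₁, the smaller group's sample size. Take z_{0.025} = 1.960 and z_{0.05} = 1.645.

n₁ = 270

With allocation ratio k = n₂/n₁ = 2.5, Var(x̄₁−x̄₂) = σ²(1/n₁ + 1/(k·n₁)) = σ²·(k+1)/(k·n₁).
So n₁ = (1 + 1/k)·((z_{α/2} + z_β)/d)² = 1.400 × (3.605/0.26)².
n₁ = 1.400 × 192.25 = 269.1.
Round up: n₁ = 270, giving n₂ = 2.5 × 270 = 675.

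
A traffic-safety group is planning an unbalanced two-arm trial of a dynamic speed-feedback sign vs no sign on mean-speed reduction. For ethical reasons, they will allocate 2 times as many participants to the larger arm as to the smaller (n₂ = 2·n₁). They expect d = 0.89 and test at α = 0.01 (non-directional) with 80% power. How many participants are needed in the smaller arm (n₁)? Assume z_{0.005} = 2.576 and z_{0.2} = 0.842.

With allocation ratio k = n₂/n₁ = 2, Var(x̄₁−x̄₂) = σ²(1/n₁ + 1/(k·n₁)) = σ²·(k+1)/(k·n₁).
So n₁ = (1 + 1/k)·((z_{α/2} + z_β)/d)² = 1.500 × (3.418/0.89)².
n₁ = 1.500 × 14.75 = 22.1.
Round up: n₁ = 23, giving n₂ = 2 × 23 = 46.

n₁ = 23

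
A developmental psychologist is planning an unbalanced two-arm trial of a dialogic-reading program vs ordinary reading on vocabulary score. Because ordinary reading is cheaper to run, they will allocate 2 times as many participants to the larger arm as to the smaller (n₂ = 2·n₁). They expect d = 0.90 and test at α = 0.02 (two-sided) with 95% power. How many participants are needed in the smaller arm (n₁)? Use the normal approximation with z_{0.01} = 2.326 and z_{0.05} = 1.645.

With allocation ratio k = n₂/n₁ = 2, Var(x̄₁−x̄₂) = σ²(1/n₁ + 1/(k·n₁)) = σ²·(k+1)/(k·n₁).
So n₁ = (1 + 1/k)·((z_{α/2} + z_β)/d)² = 1.500 × (3.971/0.90)².
n₁ = 1.500 × 19.47 = 29.2.
Round up: n₁ = 30, giving n₂ = 2 × 30 = 60.

n₁ = 30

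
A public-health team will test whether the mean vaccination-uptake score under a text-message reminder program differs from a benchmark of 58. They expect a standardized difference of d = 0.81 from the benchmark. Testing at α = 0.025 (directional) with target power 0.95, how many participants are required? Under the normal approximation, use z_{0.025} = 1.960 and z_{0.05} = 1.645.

n = 20

For a one-sample test: n = ((z_{α} + z_β) / d)².
z_{α} + z_β = 1.960 + 1.645 = 3.605.
n = (3.605 / 0.81)² = 4.451² = 19.81.
Round up.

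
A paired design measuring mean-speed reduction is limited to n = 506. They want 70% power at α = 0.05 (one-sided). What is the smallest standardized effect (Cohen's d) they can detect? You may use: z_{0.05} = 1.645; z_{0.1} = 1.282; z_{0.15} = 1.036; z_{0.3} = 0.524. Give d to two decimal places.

d_min ≈ 0.10

For a single sample (or paired design) of n = 506: d_min = (z_{α} + z_β)/√n.
z-sum = 1.645 + 0.524 = 2.169.
d_min = 2.169 / √506 = 2.169 / 22.494 = 0.096.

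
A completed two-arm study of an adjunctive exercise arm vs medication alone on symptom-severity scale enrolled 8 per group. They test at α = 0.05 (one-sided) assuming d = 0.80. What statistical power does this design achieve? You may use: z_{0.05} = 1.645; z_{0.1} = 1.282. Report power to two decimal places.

power ≈ 0.48

For two equal groups, power = Φ(d·√(n/2) − z_{α}).
d·√(n/2) = 0.80 × √(8/2) = 0.80 × 2.000 = 1.600.
z_β = 1.600 − 1.645 = -0.045.
Power = Φ(-0.045) = 0.482.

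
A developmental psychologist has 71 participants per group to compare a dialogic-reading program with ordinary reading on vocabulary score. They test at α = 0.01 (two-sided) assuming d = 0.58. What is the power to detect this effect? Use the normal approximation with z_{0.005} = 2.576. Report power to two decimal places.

power ≈ 0.81

For two equal groups, power = Φ(d·√(n/2) − z_{α/2}).
d·√(n/2) = 0.58 × √(71/2) = 0.58 × 5.958 = 3.456.
z_β = 3.456 − 2.576 = 0.880.
Power = Φ(0.880) = 0.811.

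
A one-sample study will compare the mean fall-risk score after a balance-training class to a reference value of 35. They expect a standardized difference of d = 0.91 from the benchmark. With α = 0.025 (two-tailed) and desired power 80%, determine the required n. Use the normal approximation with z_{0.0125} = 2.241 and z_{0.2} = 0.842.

For a one-sample test: n = ((z_{α/2} + z_β) / d)².
z_{α/2} + z_β = 2.241 + 0.842 = 3.083.
n = (3.083 / 0.91)² = 3.388² = 11.48.
Round up.

n = 12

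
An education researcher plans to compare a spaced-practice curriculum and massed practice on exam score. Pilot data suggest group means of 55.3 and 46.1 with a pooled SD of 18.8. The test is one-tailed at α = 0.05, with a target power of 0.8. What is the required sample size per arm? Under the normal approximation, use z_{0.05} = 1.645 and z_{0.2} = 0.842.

n = 52 per group

Cohen's d = |M₁ − M₂| / SD_pooled = |55.3 − 46.1| / 18.8 = 9.2 / 18.8 = 0.489.
For two independent groups with equal n: n = 2·((z_{α} + z_β) / d)².
z_{α} + z_β = 1.645 + 0.842 = 2.487.
n = 2 × (2.487 / 0.489)² = 2 × 5.086² = 2 × 25.87 = 51.7.
Round up to the next whole participant.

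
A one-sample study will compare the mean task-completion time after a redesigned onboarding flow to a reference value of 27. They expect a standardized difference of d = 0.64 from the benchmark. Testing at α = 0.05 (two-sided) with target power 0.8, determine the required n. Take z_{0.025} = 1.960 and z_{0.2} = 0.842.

n = 20

For a one-sample test: n = ((z_{α/2} + z_β) / d)².
z_{α/2} + z_β = 1.960 + 0.842 = 2.802.
n = (2.802 / 0.64)² = 4.378² = 19.17.
Round up.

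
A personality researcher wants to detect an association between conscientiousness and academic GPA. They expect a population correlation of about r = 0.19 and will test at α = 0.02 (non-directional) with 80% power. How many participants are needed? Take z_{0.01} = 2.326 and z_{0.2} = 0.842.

Fisher's z: C = ½·ln((1+r)/(1−r)) = ½·ln(1.4691) = 0.1923.
n = ((z_{α/2} + z_β)/C)² + 3.
(2.326 + 0.842) / 0.1923 = 3.168 / 0.1923 = 16.474.
n = 16.474² + 3 = 271.40 + 3 = 274.4.
Round up.

n = 275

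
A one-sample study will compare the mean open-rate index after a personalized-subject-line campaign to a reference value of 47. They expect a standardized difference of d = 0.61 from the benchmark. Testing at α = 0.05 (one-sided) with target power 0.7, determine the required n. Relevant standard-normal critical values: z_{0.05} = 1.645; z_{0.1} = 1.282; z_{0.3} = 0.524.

For a one-sample test: n = ((z_{α} + z_β) / d)².
z_{α} + z_β = 1.645 + 0.524 = 2.169.
n = (2.169 / 0.61)² = 3.556² = 12.64.
Round up.

n = 13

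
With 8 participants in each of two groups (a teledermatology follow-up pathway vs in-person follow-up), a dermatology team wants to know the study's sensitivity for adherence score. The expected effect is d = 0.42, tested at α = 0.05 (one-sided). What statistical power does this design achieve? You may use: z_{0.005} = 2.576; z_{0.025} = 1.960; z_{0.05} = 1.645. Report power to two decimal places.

power ≈ 0.21

For two equal groups, power = Φ(d·√(n/2) − z_{α}).
d·√(n/2) = 0.42 × √(8/2) = 0.42 × 2.000 = 0.840.
z_β = 0.840 − 1.645 = -0.805.
Power = Φ(-0.805) = 0.210.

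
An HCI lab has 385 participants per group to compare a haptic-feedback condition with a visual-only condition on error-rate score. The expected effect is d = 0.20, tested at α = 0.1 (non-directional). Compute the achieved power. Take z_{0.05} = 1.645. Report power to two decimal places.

power ≈ 0.87

For two equal groups, power = Φ(d·√(n/2) − z_{α/2}).
d·√(n/2) = 0.20 × √(385/2) = 0.20 × 13.874 = 2.775.
z_β = 2.775 − 1.645 = 1.130.
Power = Φ(1.130) = 0.871.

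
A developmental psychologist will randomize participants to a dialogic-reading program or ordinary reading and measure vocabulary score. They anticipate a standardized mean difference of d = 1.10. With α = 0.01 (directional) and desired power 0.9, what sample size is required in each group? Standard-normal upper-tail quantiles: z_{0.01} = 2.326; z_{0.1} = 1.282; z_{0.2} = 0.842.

n = 22 per group

For two independent groups with equal n: n = 2·((z_{α} + z_β) / d)².
z_{α} + z_β = 2.326 + 1.282 = 3.608.
n = 2 × (3.608 / 1.10)² = 2 × 3.280² = 2 × 10.76 = 21.5.
Round up to the next whole participant.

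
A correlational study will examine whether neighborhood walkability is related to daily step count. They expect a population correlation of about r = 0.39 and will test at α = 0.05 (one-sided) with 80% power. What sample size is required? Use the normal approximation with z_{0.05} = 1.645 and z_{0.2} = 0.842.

Fisher's z: C = ½·ln((1+r)/(1−r)) = ½·ln(2.2787) = 0.4118.
n = ((z_{α} + z_β)/C)² + 3.
(1.645 + 0.842) / 0.4118 = 2.487 / 0.4118 = 6.039.
n = 6.039² + 3 = 36.47 + 3 = 39.5.
Round up.

n = 40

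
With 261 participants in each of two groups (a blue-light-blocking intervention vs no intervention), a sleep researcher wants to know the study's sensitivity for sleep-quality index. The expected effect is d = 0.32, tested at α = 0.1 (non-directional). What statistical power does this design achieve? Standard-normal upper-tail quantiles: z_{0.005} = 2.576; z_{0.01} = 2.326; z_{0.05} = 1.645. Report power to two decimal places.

power ≈ 0.98

For two equal groups, power = Φ(d·√(n/2) − z_{α/2}).
d·√(n/2) = 0.32 × √(261/2) = 0.32 × 11.424 = 3.656.
z_β = 3.656 − 1.645 = 2.011.
Power = Φ(2.011) = 0.978.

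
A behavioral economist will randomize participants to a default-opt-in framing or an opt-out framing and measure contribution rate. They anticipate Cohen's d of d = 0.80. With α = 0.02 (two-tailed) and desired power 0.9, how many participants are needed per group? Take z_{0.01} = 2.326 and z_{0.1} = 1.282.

For two independent groups with equal n: n = 2·((z_{α/2} + z_β) / d)².
z_{α/2} + z_β = 2.326 + 1.282 = 3.608.
n = 2 × (3.608 / 0.80)² = 2 × 4.510² = 2 × 20.34 = 40.7.
Round up to the next whole participant.

n = 41 per group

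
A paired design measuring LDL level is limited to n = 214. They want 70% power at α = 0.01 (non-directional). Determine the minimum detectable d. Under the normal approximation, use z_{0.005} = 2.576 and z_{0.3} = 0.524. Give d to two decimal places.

d_min ≈ 0.21

For a single sample (or paired design) of n = 214: d_min = (z_{α/2} + z_β)/√n.
z-sum = 2.576 + 0.524 = 3.100.
d_min = 3.100 / √214 = 3.100 / 14.629 = 0.212.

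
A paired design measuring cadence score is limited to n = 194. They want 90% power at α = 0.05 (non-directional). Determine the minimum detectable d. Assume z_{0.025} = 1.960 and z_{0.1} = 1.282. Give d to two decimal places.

For a single sample (or paired design) of n = 194: d_min = (z_{α/2} + z_β)/√n.
z-sum = 1.960 + 1.282 = 3.242.
d_min = 3.242 / √194 = 3.242 / 13.928 = 0.233.

d_min ≈ 0.23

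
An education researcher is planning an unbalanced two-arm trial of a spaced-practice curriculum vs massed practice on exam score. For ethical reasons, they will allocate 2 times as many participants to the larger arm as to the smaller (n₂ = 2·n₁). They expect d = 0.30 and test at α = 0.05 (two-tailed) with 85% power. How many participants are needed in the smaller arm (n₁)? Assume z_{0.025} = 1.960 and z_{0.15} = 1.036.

n₁ = 150

With allocation ratio k = n₂/n₁ = 2, Var(x̄₁−x̄₂) = σ²(1/n₁ + 1/(k·n₁)) = σ²·(k+1)/(k·n₁).
So n₁ = (1 + 1/k)·((z_{α/2} + z_β)/d)² = 1.500 × (2.996/0.30)².
n₁ = 1.500 × 99.73 = 149.6.
Round up: n₁ = 150, giving n₂ = 2 × 150 = 300.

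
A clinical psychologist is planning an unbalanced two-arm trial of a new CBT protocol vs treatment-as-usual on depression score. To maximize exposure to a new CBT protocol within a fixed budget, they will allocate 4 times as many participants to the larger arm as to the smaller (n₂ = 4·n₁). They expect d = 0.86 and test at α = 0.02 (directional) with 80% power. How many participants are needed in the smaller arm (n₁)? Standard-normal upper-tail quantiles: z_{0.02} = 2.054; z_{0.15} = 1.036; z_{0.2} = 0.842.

With allocation ratio k = n₂/n₁ = 4, Var(x̄₁−x̄₂) = σ²(1/n₁ + 1/(k·n₁)) = σ²·(k+1)/(k·n₁).
So n₁ = (1 + 1/k)·((z_{α} + z_β)/d)² = 1.250 × (2.896/0.86)².
n₁ = 1.250 × 11.34 = 14.2.
Round up: n₁ = 15, giving n₂ = 4 × 15 = 60.

n₁ = 15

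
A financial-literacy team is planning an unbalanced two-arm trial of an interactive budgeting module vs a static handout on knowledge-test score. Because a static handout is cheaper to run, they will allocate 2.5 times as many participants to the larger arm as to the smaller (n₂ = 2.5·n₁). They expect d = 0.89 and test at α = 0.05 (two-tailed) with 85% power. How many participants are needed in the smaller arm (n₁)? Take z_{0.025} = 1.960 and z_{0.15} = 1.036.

n₁ = 16

With allocation ratio k = n₂/n₁ = 2.5, Var(x̄₁−x̄₂) = σ²(1/n₁ + 1/(k·n₁)) = σ²·(k+1)/(k·n₁).
So n₁ = (1 + 1/k)·((z_{α/2} + z_β)/d)² = 1.400 × (2.996/0.89)².
n₁ = 1.400 × 11.33 = 15.9.
Round up: n₁ = 16, giving n₂ = 2.5 × 16 = 40.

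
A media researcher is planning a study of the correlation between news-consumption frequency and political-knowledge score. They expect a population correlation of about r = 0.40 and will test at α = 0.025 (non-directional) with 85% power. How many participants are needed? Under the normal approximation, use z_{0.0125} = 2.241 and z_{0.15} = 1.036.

n = 63

Fisher's z: C = ½·ln((1+r)/(1−r)) = ½·ln(2.3333) = 0.4236.
n = ((z_{α/2} + z_β)/C)² + 3.
(2.241 + 1.036) / 0.4236 = 3.277 / 0.4236 = 7.736.
n = 7.736² + 3 = 59.85 + 3 = 62.8.
Round up.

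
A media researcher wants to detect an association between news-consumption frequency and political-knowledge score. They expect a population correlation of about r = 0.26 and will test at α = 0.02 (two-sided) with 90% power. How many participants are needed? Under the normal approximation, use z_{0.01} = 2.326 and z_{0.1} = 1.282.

Fisher's z: C = ½·ln((1+r)/(1−r)) = ½·ln(1.7027) = 0.2661.
n = ((z_{α/2} + z_β)/C)² + 3.
(2.326 + 1.282) / 0.2661 = 3.608 / 0.2661 = 13.559.
n = 13.559² + 3 = 183.84 + 3 = 186.8.
Round up.

n = 187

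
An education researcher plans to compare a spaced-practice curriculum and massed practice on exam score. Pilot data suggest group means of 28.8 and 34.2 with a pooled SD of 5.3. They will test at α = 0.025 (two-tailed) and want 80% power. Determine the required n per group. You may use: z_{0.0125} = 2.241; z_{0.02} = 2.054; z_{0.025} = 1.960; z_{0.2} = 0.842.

Cohen's d = |M₁ − M₂| / SD_pooled = |28.8 − 34.2| / 5.3 = 5.4 / 5.3 = 1.019.
For two independent groups with equal n: n = 2·((z_{α/2} + z_β) / d)².
z_{α/2} + z_β = 2.241 + 0.842 = 3.083.
n = 2 × (3.083 / 1.019)² = 2 × 3.026² = 2 × 9.15 = 18.3.
Round up to the next whole participant.

n = 19 per group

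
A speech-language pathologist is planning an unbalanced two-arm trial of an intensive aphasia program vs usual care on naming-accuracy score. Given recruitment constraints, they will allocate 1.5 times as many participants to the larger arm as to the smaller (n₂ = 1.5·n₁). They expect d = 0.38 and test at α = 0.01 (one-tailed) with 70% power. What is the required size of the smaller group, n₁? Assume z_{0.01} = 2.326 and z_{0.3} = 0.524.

With allocation ratio k = n₂/n₁ = 1.5, Var(x̄₁−x̄₂) = σ²(1/n₁ + 1/(k·n₁)) = σ²·(k+1)/(k·n₁).
So n₁ = (1 + 1/k)·((z_{α} + z_β)/d)² = 1.667 × (2.850/0.38)².
n₁ = 1.667 × 56.25 = 93.8.
Round up: n₁ = 94, giving n₂ = 1.5 × 94 = 141.

n₁ = 94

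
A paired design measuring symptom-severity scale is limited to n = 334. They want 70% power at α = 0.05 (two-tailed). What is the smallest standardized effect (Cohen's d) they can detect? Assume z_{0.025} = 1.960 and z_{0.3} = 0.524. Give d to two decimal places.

For a single sample (or paired design) of n = 334: d_min = (z_{α/2} + z_β)/√n.
z-sum = 1.960 + 0.524 = 2.484.
d_min = 2.484 / √334 = 2.484 / 18.276 = 0.136.

d_min ≈ 0.14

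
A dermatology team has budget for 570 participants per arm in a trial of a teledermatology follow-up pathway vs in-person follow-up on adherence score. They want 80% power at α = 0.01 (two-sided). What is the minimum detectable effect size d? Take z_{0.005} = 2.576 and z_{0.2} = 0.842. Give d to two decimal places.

For two independent groups of n = 570 each: d_min = (z_{α/2} + z_β)·√(2/n).
z-sum = 2.576 + 0.842 = 3.418.
d_min = 3.418 × √(2/570) = 3.418 × 0.0592 = 0.202.

d_min ≈ 0.20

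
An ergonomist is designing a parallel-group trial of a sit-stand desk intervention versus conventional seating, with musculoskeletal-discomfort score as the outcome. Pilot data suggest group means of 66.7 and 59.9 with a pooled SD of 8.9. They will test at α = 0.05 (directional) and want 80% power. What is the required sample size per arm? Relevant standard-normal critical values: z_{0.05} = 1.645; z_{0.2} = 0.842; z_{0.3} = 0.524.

Cohen's d = |M₁ − M₂| / SD_pooled = |66.7 − 59.9| / 8.9 = 6.8 / 8.9 = 0.764.
For two independent groups with equal n: n = 2·((z_{α} + z_β) / d)².
z_{α} + z_β = 1.645 + 0.842 = 2.487.
n = 2 × (2.487 / 0.764)² = 2 × 3.255² = 2 × 10.60 = 21.2.
Round up to the next whole participant.

n = 22 per group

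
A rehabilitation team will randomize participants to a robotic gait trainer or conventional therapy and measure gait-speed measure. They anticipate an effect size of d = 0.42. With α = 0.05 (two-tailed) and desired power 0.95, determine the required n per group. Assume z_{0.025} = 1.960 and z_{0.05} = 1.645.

n = 148 per group

For two independent groups with equal n: n = 2·((z_{α/2} + z_β) / d)².
z_{α/2} + z_β = 1.960 + 1.645 = 3.605.
n = 2 × (3.605 / 0.42)² = 2 × 8.583² = 2 × 73.67 = 147.3.
Round up to the next whole participant.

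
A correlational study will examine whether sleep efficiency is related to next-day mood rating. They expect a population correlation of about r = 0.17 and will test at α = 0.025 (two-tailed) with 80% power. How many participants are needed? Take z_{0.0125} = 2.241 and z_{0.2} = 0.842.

n = 326

Fisher's z: C = ½·ln((1+r)/(1−r)) = ½·ln(1.4096) = 0.1717.
n = ((z_{α/2} + z_β)/C)² + 3.
(2.241 + 0.842) / 0.1717 = 3.083 / 0.1717 = 17.956.
n = 17.956² + 3 = 322.41 + 3 = 325.4.
Round up.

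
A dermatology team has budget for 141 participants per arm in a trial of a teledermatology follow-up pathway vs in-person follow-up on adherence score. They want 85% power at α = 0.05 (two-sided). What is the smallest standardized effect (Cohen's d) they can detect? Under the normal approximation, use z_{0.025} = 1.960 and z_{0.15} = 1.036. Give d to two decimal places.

For two independent groups of n = 141 each: d_min = (z_{α/2} + z_β)·√(2/n).
z-sum = 1.960 + 1.036 = 2.996.
d_min = 2.996 × √(2/141) = 2.996 × 0.1191 = 0.357.

d_min ≈ 0.36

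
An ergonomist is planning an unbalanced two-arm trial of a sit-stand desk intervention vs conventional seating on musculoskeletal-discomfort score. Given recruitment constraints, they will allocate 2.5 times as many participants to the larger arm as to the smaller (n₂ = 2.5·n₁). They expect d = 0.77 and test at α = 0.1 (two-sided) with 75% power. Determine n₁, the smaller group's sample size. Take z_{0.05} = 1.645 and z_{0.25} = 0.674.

n₁ = 13

With allocation ratio k = n₂/n₁ = 2.5, Var(x̄₁−x̄₂) = σ²(1/n₁ + 1/(k·n₁)) = σ²·(k+1)/(k·n₁).
So n₁ = (1 + 1/k)·((z_{α/2} + z_β)/d)² = 1.400 × (2.319/0.77)².
n₁ = 1.400 × 9.07 = 12.7.
Round up: n₁ = 13, giving n₂ = ⌈2.5 × 13⌉ = ⌈32.5⌉ = 33.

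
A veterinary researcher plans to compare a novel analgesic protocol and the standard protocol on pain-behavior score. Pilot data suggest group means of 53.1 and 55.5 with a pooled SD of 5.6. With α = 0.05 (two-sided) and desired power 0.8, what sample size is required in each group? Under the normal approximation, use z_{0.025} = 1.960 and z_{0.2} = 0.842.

n = 86 per group

Cohen's d = |M₁ − M₂| / SD_pooled = |53.1 − 55.5| / 5.6 = 2.4 / 5.6 = 0.429.
For two independent groups with equal n: n = 2·((z_{α/2} + z_β) / d)².
z_{α/2} + z_β = 1.960 + 0.842 = 2.802.
n = 2 × (2.802 / 0.429)² = 2 × 6.531² = 2 × 42.66 = 85.3.
Round up to the next whole participant.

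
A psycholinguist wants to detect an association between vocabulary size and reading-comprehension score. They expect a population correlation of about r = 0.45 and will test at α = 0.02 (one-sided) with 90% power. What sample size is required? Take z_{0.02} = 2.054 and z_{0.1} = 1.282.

Fisher's z: C = ½·ln((1+r)/(1−r)) = ½·ln(2.6364) = 0.4847.
n = ((z_{α} + z_β)/C)² + 3.
(2.054 + 1.282) / 0.4847 = 3.336 / 0.4847 = 6.883.
n = 6.883² + 3 = 47.37 + 3 = 50.4.
Round up.

n = 51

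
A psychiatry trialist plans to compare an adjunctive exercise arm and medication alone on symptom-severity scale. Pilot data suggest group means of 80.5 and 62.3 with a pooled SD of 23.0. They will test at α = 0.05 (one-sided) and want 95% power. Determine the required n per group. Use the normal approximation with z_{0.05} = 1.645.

Cohen's d = |M₁ − M₂| / SD_pooled = |80.5 − 62.3| / 23.0 = 18.2 / 23.0 = 0.791.
For two independent groups with equal n: n = 2·((z_{α} + z_β) / d)².
z_{α} + z_β = 1.645 + 1.645 = 3.290.
n = 2 × (3.290 / 0.791)² = 2 × 4.159² = 2 × 17.30 = 34.6.
Round up to the next whole participant.

n = 35 per group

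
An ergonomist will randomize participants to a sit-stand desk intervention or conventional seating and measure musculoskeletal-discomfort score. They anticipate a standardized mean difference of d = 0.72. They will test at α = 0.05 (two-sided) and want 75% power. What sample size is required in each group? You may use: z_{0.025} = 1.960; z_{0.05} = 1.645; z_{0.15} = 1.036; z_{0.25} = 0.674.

n = 27 per group

For two independent groups with equal n: n = 2·((z_{α/2} + z_β) / d)².
z_{α/2} + z_β = 1.960 + 0.674 = 2.634.
n = 2 × (2.634 / 0.72)² = 2 × 3.658² = 2 × 13.38 = 26.8.
Round up to the next whole participant.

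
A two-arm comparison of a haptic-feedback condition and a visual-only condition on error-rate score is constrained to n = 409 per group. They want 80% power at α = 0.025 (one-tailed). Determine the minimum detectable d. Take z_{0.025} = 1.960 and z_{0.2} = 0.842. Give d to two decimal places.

d_min ≈ 0.20

For two independent groups of n = 409 each: d_min = (z_{α} + z_β)·√(2/n).
z-sum = 1.960 + 0.842 = 2.802.
d_min = 2.802 × √(2/409) = 2.802 × 0.0699 = 0.196.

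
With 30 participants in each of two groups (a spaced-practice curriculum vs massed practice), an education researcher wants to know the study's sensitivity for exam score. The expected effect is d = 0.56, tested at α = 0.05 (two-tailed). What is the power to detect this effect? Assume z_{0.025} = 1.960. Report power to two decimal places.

For two equal groups, power = Φ(d·√(n/2) − z_{α/2}).
d·√(n/2) = 0.56 × √(30/2) = 0.56 × 3.873 = 2.169.
z_β = 2.169 − 1.960 = 0.209.
Power = Φ(0.209) = 0.583.

power ≈ 0.58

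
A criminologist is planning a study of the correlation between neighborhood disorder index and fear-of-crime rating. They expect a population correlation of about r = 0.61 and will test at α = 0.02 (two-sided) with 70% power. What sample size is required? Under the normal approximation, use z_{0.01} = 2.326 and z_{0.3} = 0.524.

Fisher's z: C = ½·ln((1+r)/(1−r)) = ½·ln(4.1282) = 0.7089.
n = ((z_{α/2} + z_β)/C)² + 3.
(2.326 + 0.524) / 0.7089 = 2.850 / 0.7089 = 4.020.
n = 4.020² + 3 = 16.16 + 3 = 19.2.
Round up.

n = 20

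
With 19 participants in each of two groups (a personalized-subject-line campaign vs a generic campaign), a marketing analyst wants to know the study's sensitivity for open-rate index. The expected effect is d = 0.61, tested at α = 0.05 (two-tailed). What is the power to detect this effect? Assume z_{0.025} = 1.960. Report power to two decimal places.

For two equal groups, power = Φ(d·√(n/2) − z_{α/2}).
d·√(n/2) = 0.61 × √(19/2) = 0.61 × 3.082 = 1.880.
z_β = 1.880 − 1.960 = -0.080.
Power = Φ(-0.080) = 0.468.

power ≈ 0.47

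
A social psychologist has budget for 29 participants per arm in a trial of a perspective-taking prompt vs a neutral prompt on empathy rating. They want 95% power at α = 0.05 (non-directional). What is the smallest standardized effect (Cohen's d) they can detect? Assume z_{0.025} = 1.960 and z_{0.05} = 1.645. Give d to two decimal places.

For two independent groups of n = 29 each: d_min = (z_{α/2} + z_β)·√(2/n).
z-sum = 1.960 + 1.645 = 3.605.
d_min = 3.605 × √(2/29) = 3.605 × 0.2626 = 0.947.

d_min ≈ 0.95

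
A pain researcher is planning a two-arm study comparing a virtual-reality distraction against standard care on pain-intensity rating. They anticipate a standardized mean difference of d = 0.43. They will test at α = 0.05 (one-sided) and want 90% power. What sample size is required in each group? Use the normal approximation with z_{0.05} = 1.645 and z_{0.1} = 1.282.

For two independent groups with equal n: n = 2·((z_{α} + z_β) / d)².
z_{α} + z_β = 1.645 + 1.282 = 2.927.
n = 2 × (2.927 / 0.43)² = 2 × 6.807² = 2 × 46.33 = 92.7.
Round up to the next whole participant.

n = 93 per group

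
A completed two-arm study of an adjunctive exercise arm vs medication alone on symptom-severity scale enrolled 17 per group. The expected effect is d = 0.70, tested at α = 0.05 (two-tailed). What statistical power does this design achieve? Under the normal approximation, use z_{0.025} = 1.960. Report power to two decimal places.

power ≈ 0.53

For two equal groups, power = Φ(d·√(n/2) − z_{α/2}).
d·√(n/2) = 0.70 × √(17/2) = 0.70 × 2.915 = 2.041.
z_β = 2.041 − 1.960 = 0.081.
Power = Φ(0.081) = 0.532.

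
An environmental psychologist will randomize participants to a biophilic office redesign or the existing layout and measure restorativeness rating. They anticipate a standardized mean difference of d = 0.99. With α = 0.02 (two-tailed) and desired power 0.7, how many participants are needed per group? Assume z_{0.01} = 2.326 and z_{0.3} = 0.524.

n = 17 per group

For two independent groups with equal n: n = 2·((z_{α/2} + z_β) / d)².
z_{α/2} + z_β = 2.326 + 0.524 = 2.850.
n = 2 × (2.850 / 0.99)² = 2 × 2.879² = 2 × 8.29 = 16.6.
Round up to the next whole participant.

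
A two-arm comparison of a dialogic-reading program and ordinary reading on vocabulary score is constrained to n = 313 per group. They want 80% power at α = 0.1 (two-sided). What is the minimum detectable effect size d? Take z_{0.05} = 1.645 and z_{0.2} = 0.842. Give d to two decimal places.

For two independent groups of n = 313 each: d_min = (z_{α/2} + z_β)·√(2/n).
z-sum = 1.645 + 0.842 = 2.487.
d_min = 2.487 × √(2/313) = 2.487 × 0.0799 = 0.199.

d_min ≈ 0.20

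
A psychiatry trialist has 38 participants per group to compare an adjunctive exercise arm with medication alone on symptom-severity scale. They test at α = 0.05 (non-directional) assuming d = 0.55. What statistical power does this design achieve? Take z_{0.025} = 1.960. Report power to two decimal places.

power ≈ 0.67

For two equal groups, power = Φ(d·√(n/2) − z_{α/2}).
d·√(n/2) = 0.55 × √(38/2) = 0.55 × 4.359 = 2.397.
z_β = 2.397 − 1.960 = 0.437.
Power = Φ(0.437) = 0.669.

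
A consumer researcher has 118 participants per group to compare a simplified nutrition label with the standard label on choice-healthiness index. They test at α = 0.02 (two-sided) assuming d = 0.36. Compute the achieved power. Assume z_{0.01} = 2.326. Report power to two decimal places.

For two equal groups, power = Φ(d·√(n/2) − z_{α/2}).
d·√(n/2) = 0.36 × √(118/2) = 0.36 × 7.681 = 2.765.
z_β = 2.765 − 2.326 = 0.439.
Power = Φ(0.439) = 0.670.

power ≈ 0.67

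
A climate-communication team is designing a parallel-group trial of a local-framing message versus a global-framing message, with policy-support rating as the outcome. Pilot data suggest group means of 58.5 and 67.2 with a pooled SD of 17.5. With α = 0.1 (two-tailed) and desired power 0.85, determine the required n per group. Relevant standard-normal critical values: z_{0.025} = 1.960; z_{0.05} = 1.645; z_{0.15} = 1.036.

Cohen's d = |M₁ − M₂| / SD_pooled = |58.5 − 67.2| / 17.5 = 8.7 / 17.5 = 0.497.
For two independent groups with equal n: n = 2·((z_{α/2} + z_β) / d)².
z_{α/2} + z_β = 1.645 + 1.036 = 2.681.
n = 2 × (2.681 / 0.497)² = 2 × 5.394² = 2 × 29.10 = 58.2.
Round up to the next whole participant.

n = 59 per group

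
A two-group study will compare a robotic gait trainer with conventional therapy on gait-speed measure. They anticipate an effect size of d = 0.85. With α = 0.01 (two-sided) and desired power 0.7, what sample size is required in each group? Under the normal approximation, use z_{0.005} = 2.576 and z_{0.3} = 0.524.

For two independent groups with equal n: n = 2·((z_{α/2} + z_β) / d)².
z_{α/2} + z_β = 2.576 + 0.524 = 3.100.
n = 2 × (3.100 / 0.85)² = 2 × 3.647² = 2 × 13.30 = 26.6.
Round up to the next whole participant.

n = 27 per group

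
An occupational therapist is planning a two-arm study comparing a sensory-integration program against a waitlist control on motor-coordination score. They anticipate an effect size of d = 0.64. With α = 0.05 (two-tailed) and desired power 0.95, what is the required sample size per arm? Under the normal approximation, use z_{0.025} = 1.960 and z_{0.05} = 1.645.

For two independent groups with equal n: n = 2·((z_{α/2} + z_β) / d)².
z_{α/2} + z_β = 1.960 + 1.645 = 3.605.
n = 2 × (3.605 / 0.64)² = 2 × 5.633² = 2 × 31.73 = 63.5.
Round up to the next whole participant.

n = 64 per group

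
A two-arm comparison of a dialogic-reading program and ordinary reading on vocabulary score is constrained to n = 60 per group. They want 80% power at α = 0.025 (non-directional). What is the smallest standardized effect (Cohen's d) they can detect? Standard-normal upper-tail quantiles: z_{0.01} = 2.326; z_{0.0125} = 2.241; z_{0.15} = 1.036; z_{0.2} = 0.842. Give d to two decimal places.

d_min ≈ 0.56

For two independent groups of n = 60 each: d_min = (z_{α/2} + z_β)·√(2/n).
z-sum = 2.241 + 0.842 = 3.083.
d_min = 3.083 × √(2/60) = 3.083 × 0.1826 = 0.563.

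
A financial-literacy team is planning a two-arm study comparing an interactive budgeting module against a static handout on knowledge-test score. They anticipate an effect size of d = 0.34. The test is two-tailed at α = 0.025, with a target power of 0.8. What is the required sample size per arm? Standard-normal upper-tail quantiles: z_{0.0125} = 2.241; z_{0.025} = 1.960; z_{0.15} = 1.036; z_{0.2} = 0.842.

n = 165 per group

For two independent groups with equal n: n = 2·((z_{α/2} + z_β) / d)².
z_{α/2} + z_β = 2.241 + 0.842 = 3.083.
n = 2 × (3.083 / 0.34)² = 2 × 9.068² = 2 × 82.22 = 164.4.
Round up to the next whole participant.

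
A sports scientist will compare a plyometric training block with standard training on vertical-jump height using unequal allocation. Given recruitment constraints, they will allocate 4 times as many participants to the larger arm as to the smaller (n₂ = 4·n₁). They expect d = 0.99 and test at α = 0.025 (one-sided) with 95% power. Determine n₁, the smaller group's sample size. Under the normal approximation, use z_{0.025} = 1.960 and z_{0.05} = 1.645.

n₁ = 17

With allocation ratio k = n₂/n₁ = 4, Var(x̄₁−x̄₂) = σ²(1/n₁ + 1/(k·n₁)) = σ²·(k+1)/(k·n₁).
So n₁ = (1 + 1/k)·((z_{α} + z_β)/d)² = 1.250 × (3.605/0.99)².
n₁ = 1.250 × 13.26 = 16.6.
Round up: n₁ = 17, giving n₂ = 4 × 17 = 68.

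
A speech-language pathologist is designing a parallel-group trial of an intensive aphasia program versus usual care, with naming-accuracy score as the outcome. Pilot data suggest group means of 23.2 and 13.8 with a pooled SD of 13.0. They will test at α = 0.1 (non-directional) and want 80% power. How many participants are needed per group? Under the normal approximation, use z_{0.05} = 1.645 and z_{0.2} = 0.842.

n = 24 per group

Cohen's d = |M₁ − M₂| / SD_pooled = |23.2 − 13.8| / 13.0 = 9.4 / 13.0 = 0.723.
For two independent groups with equal n: n = 2·((z_{α/2} + z_β) / d)².
z_{α/2} + z_β = 1.645 + 0.842 = 2.487.
n = 2 × (2.487 / 0.723)² = 2 × 3.440² = 2 × 11.83 = 23.7.
Round up to the next whole participant.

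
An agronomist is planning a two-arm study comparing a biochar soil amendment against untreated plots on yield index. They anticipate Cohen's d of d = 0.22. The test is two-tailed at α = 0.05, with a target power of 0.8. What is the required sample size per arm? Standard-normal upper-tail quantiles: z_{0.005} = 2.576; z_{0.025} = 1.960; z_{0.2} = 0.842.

n = 325 per group

For two independent groups with equal n: n = 2·((z_{α/2} + z_β) / d)².
z_{α/2} + z_β = 1.960 + 0.842 = 2.802.
n = 2 × (2.802 / 0.22)² = 2 × 12.736² = 2 × 162.21 = 324.4.
Round up to the next whole participant.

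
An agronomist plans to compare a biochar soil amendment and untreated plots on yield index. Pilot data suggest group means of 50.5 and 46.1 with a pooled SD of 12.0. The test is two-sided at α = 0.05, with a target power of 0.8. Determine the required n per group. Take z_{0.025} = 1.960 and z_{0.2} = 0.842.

n = 117 per group

Cohen's d = |M₁ − M₂| / SD_pooled = |50.5 − 46.1| / 12.0 = 4.4 / 12.0 = 0.367.
For two independent groups with equal n: n = 2·((z_{α/2} + z_β) / d)².
z_{α/2} + z_β = 1.960 + 0.842 = 2.802.
n = 2 × (2.802 / 0.367)² = 2 × 7.635² = 2 × 58.29 = 116.6.
Round up to the next whole participant.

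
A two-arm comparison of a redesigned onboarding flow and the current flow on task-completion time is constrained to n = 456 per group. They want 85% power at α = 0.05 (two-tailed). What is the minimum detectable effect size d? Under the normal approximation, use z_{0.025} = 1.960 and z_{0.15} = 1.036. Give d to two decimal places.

For two independent groups of n = 456 each: d_min = (z_{α/2} + z_β)·√(2/n).
z-sum = 1.960 + 1.036 = 2.996.
d_min = 2.996 × √(2/456) = 2.996 × 0.0662 = 0.198.

d_min ≈ 0.20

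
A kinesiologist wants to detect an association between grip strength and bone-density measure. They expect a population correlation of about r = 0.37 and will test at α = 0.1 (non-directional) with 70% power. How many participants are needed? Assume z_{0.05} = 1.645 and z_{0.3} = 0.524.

n = 35

Fisher's z: C = ½·ln((1+r)/(1−r)) = ½·ln(2.1746) = 0.3884.
n = ((z_{α/2} + z_β)/C)² + 3.
(1.645 + 0.524) / 0.3884 = 2.169 / 0.3884 = 5.584.
n = 5.584² + 3 = 31.19 + 3 = 34.2.
Round up.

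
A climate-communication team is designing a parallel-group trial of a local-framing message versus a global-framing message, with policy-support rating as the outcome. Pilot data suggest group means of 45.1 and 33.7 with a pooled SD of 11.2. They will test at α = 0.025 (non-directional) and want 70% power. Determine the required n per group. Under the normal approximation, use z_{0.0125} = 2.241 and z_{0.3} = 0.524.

n = 15 per group

Cohen's d = |M₁ − M₂| / SD_pooled = |45.1 − 33.7| / 11.2 = 11.4 / 11.2 = 1.018.
For two independent groups with equal n: n = 2·((z_{α/2} + z_β) / d)².
z_{α/2} + z_β = 2.241 + 0.524 = 2.765.
n = 2 × (2.765 / 1.018)² = 2 × 2.716² = 2 × 7.38 = 14.8.
Round up to the next whole participant.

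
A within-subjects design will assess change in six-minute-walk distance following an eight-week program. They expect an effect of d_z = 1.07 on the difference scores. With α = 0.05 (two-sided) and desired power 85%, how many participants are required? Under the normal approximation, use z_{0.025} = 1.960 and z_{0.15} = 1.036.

n = 8 pairs

For a paired (one-sample on differences) test: n = ((z_{α/2} + z_β) / d)².
z_{α/2} + z_β = 1.960 + 1.036 = 2.996.
n = (2.996 / 1.07)² = 2.800² = 7.84.
Round up.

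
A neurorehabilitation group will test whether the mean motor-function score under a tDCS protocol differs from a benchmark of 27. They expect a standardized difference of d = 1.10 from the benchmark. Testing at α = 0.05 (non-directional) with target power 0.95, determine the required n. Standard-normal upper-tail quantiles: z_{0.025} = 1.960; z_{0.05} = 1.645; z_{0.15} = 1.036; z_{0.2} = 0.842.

n = 11

For a one-sample test: n = ((z_{α/2} + z_β) / d)².
z_{α/2} + z_β = 1.960 + 1.645 = 3.605.
n = (3.605 / 1.10)² = 3.277² = 10.74.
Round up.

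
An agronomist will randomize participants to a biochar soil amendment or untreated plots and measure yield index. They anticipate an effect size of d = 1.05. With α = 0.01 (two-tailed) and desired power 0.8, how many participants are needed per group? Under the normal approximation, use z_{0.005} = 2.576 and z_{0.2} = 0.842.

n = 22 per group

For two independent groups with equal n: n = 2·((z_{α/2} + z_β) / d)².
z_{α/2} + z_β = 2.576 + 0.842 = 3.418.
n = 2 × (3.418 / 1.05)² = 2 × 3.255² = 2 × 10.60 = 21.2.
Round up to the next whole participant.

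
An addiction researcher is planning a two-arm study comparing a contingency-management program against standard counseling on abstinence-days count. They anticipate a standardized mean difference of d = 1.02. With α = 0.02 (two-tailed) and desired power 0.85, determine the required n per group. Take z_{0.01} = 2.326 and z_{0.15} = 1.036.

For two independent groups with equal n: n = 2·((z_{α/2} + z_β) / d)².
z_{α/2} + z_β = 2.326 + 1.036 = 3.362.
n = 2 × (3.362 / 1.02)² = 2 × 3.296² = 2 × 10.86 = 21.7.
Round up to the next whole participant.

n = 22 per group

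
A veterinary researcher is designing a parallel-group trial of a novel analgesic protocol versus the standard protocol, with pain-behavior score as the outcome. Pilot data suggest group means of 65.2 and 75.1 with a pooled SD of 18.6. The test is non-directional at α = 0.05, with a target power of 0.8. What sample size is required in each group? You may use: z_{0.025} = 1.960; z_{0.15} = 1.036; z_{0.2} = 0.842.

Cohen's d = |M₁ − M₂| / SD_pooled = |65.2 − 75.1| / 18.6 = 9.9 / 18.6 = 0.532.
For two independent groups with equal n: n = 2·((z_{α/2} + z_β) / d)².
z_{α/2} + z_β = 1.960 + 0.842 = 2.802.
n = 2 × (2.802 / 0.532)² = 2 × 5.267² = 2 × 27.74 = 55.5.
Round up to the next whole participant.

n = 56 per group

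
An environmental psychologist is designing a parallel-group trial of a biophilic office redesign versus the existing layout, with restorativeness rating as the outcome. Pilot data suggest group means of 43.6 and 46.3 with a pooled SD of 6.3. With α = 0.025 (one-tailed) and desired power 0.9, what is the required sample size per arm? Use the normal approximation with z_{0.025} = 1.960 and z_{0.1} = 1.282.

n = 115 per group

Cohen's d = |M₁ − M₂| / SD_pooled = |43.6 − 46.3| / 6.3 = 2.7 / 6.3 = 0.429.
For two independent groups with equal n: n = 2·((z_{α} + z_β) / d)².
z_{α} + z_β = 1.960 + 1.282 = 3.242.
n = 2 × (3.242 / 0.429)² = 2 × 7.557² = 2 × 57.11 = 114.2.
Round up to the next whole participant.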